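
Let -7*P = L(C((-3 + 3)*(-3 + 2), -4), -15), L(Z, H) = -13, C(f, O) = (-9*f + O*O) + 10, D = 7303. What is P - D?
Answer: -51108/7 ≈ -7301.1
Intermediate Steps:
C(f, O) = 10 + O² - 9*f (C(f, O) = (-9*f + O²) + 10 = (O² - 9*f) + 10 = 10 + O² - 9*f)
P = 13/7 (P = -⅐*(-13) = 13/7 ≈ 1.8571)
P - D = 13/7 - 1*7303 = 13/7 - 7303 = -51108/7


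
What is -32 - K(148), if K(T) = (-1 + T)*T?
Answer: -21788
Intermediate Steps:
K(T) = T*(-1 + T)
-32 - K(148) = -32 - 148*(-1 + 148) = -32 - 148*147 = -32 - 1*21756 = -32 - 21756 = -21788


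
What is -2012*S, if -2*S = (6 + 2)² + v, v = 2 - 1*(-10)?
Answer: 76456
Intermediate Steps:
v = 12 (v = 2 + 10 = 12)
S = -38 (S = -((6 + 2)² + 12)/2 = -(8² + 12)/2 = -(64 + 12)/2 = -½*76 = -38)
-2012*S = -2012*(-38) = 76456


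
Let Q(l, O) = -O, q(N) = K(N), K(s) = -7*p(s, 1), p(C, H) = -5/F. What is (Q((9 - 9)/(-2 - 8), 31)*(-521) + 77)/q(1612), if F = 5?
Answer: 16228/7 ≈ 2318.3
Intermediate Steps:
p(C, H) = -1 (p(C, H) = -5/5 = -5*1/5 = -1)
K(s) = 7 (K(s) = -7*(-1) = 7)
q(N) = 7
(Q((9 - 9)/(-2 - 8), 31)*(-521) + 77)/q(1612) = (-1*31*(-521) + 77)/7 = (-31*(-521) + 77)*(1/7) = (16151 + 77)*(1/7) = 16228*(1/7) = 16228/7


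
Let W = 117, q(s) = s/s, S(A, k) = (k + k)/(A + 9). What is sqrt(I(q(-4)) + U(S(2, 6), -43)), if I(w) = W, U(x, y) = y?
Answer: sqrt(74) ≈ 8.6023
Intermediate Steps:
S(A, k) = 2*k/(9 + A) (S(A, k) = (2*k)/(9 + A) = 2*k/(9 + A))
q(s) = 1
I(w) = 117
sqrt(I(q(-4)) + U(S(2, 6), -43)) = sqrt(117 - 43) = sqrt(74)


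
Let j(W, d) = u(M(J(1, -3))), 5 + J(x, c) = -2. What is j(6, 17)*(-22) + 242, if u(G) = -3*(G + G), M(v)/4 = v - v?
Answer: 242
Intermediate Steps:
J(x, c) = -7 (J(x, c) = -5 - 2 = -7)
M(v) = 0 (M(v) = 4*(v - v) = 4*0 = 0)
u(G) = -6*G
j(W, d) = 0 (j(W, d) = -6*0 = 0)
j(6, 17)*(-22) + 242 = 0*(-22) + 242 = 0 + 242 = 242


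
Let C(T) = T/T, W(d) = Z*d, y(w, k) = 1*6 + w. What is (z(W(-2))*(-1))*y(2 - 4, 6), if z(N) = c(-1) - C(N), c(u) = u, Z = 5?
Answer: 8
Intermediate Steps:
y(w, k) = 6 + w
W(d) = 5*d
C(T) = 1
z(N) = -2 (z(N) = -1 - 1*1 = -1 - 1 = -2)
(z(W(-2))*(-1))*y(2 - 4, 6) = (-2*(-1))*(6 + (2 - 4)) = 2*(6 - 2) = 2*4 = 8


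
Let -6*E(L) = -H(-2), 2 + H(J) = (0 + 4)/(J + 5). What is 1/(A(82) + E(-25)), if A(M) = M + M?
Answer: 9/1475 ≈ 0.0061017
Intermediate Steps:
A(M) = 2*M
H(J) = -2 + 4/(5 + J) (H(J) = -2 + (0 + 4)/(J + 5) = -2 + 4/(5 + J))
E(L) = -1/9 (E(L) = -(-1)*2*(-3 - 1*(-2))/(5 - 2)/6 = -(-1)*2*(-3 + 2)/3/6 = -(-1)*2*(1/3)*(-1)/6 = -(-1)*(-2)/(6*3) = -1/6*2/3 = -1/9)
1/(A(82) + E(-25)) = 1/(2*82 - 1/9) = 1/(164 - 1/9) = 1/(1475/9) = 9/1475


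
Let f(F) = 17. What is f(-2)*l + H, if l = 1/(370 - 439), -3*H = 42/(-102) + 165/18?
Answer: -22273/7038 ≈ -3.1647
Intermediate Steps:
H = -893/306 (H = -(42/(-102) + 165/18)/3 = -(42*(-1/102) + 165*(1/18))/3 = -(-7/17 + 55/6)/3 = -⅓*893/102 = -893/306 ≈ -2.9183)
l = -1/69 (l = 1/(-69) = -1/69 ≈ -0.014493)
f(-2)*l + H = 17*(-1/69) - 893/306 = -17/69 - 893/306 = -22273/7038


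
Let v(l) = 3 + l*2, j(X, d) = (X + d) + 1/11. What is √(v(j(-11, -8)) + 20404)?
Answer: √2464671/11 ≈ 142.72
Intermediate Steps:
j(X, d) = 1/11 + X + d (j(X, d) = (X + d) + 1/11 = 1/11 + X + d)
v(l) = 3 + 2*l
√(v(j(-11, -8)) + 20404) = √((3 + 2*(1/11 - 11 - 8)) + 20404) = √((3 + 2*(-208/11)) + 20404) = √((3 - 416/11) + 20404) = √(-383/11 + 20404) = √(224061/11) = √2464671/11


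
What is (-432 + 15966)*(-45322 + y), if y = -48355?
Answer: -1455178518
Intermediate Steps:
(-432 + 15966)*(-45322 + y) = (-432 + 15966)*(-45322 - 48355) = 15534*(-93677) = -1455178518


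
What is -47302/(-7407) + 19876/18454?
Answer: 510066320/68344389 ≈ 7.4632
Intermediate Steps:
-47302/(-7407) + 19876/18454 = -47302*(-1/7407) + 19876*(1/18454) = 47302/7407 + 9938/9227 = 510066320/68344389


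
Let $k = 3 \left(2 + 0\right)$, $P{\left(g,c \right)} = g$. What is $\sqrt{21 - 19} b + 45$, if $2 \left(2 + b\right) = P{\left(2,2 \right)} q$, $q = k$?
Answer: $45 + 4 \sqrt{2} \approx 50.657$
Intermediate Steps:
$k = 6$ ($k = 3 \cdot 2 = 6$)
$q = 6$
$b = 4$ ($b = -2 + \frac{2 \cdot 6}{2} = -2 + \frac{1}{2} \cdot 12 = -2 + 6 = 4$)
$\sqrt{21 - 19} b + 45 = \sqrt{21 - 19} \cdot 4 + 45 = \sqrt{2} \cdot 4 + 45 = 4 \sqrt{2} + 45 = 45 + 4 \sqrt{2}$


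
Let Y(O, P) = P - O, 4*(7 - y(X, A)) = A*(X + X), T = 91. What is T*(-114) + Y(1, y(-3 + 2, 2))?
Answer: -10367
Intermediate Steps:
y(X, A) = 7 - A*X/2 (y(X, A) = 7 - A*(X + X)/4 = 7 - A*2*X/4 = 7 - A*X/2)
T*(-114) + Y(1, y(-3 + 2, 2)) = 91*(-114) + ((7 - ½*2*(-3 + 2)) - 1*1) = -10374 + ((7 - ½*2*(-1)) - 1) = -10374 + ((7 + 1) - 1) = -10374 + (8 - 1) = -10374 + 7 = -10367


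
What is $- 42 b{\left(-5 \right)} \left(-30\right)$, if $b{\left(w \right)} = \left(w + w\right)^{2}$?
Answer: $126000$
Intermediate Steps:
$b{\left(w \right)} = 4 w^{2}$ ($b{\left(w \right)} = \left(2 w\right)^{2} = 4 w^{2}$)
$- 42 b{\left(-5 \right)} \left(-30\right) = - 42 \cdot 4 \left(-5\right)^{2} \left(-30\right) = - 42 \cdot 4 \cdot 25 \left(-30\right) = \left(-42\right) 100 \left(-30\right) = \left(-4200\right) \left(-30\right) = 126000$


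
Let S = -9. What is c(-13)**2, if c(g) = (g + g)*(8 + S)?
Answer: 676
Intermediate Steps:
c(g) = -2*g (c(g) = (g + g)*(8 - 9) = (2*g)*(-1) = -2*g)
c(-13)**2 = (-2*(-13))**2 = 26**2 = 676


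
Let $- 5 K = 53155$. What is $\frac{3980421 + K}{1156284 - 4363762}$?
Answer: $- \frac{1984895}{1603739} \approx -1.2377$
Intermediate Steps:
$K = -10631$ ($K = \left(- \frac{1}{5}\right) 53155 = -10631$)
$\frac{3980421 + K}{1156284 - 4363762} = \frac{3980421 - 10631}{1156284 - 4363762} = \frac{3969790}{-3207478} = 3969790 \left(- \frac{1}{3207478}\right) = - \frac{1984895}{1603739}$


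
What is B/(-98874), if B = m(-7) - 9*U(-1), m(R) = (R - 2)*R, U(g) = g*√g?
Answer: -7/10986 - I/10986 ≈ -0.00063717 - 9.1025e-5*I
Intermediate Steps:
U(g) = g^(3/2)
m(R) = R*(-2 + R) (m(R) = (-2 + R)*R = R*(-2 + R))
B = 63 + 9*I (B = -7*(-2 - 7) - (-9)*I = -7*(-9) - (-9)*I = 63 + 9*I ≈ 63.0 + 9.0*I)
B/(-98874) = (63 + 9*I)/(-98874) = (63 + 9*I)*(-1/98874) = -7/10986 - I/10986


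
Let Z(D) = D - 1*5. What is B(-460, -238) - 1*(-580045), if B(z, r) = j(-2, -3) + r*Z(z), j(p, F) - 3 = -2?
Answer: 690716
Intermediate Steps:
Z(D) = -5 + D (Z(D) = D - 5 = -5 + D)
j(p, F) = 1 (j(p, F) = 3 - 2 = 1)
B(z, r) = 1 + r*(-5 + z)
B(-460, -238) - 1*(-580045) = (1 - 238*(-5 - 460)) - 1*(-580045) = (1 - 238*(-465)) + 580045 = (1 + 110670) + 580045 = 110671 + 580045 = 690716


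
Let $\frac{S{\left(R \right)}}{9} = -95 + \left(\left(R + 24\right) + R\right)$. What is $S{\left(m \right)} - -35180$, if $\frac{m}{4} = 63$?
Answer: $39077$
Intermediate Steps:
$m = 252$ ($m = 4 \cdot 63 = 252$)
$S{\left(R \right)} = -639 + 18 R$ ($S{\left(R \right)} = 9 \left(-95 + \left(\left(R + 24\right) + R\right)\right) = 9 \left(-95 + \left(\left(24 + R\right) + R\right)\right) = 9 \left(-95 + \left(24 + 2 R\right)\right) = 9 \left(-71 + 2 R\right) = -639 + 18 R$)
$S{\left(m \right)} - -35180 = \left(-639 + 18 \cdot 252\right) - -35180 = \left(-639 + 4536\right) + 35180 = 3897 + 35180 = 39077$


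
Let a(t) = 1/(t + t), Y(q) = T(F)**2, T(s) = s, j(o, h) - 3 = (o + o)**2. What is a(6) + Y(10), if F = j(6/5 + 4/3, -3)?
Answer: 166478479/202500 ≈ 822.12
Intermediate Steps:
j(o, h) = 3 + 4*o**2 (j(o, h) = 3 + (o + o)**2 = 3 + (2*o)**2 = 3 + 4*o**2)
F = 6451/225 (F = 3 + 4*(6/5 + 4/3)**2 = 3 + 4*(38/15)**2 = 3 + 4*(1444/225) = 3 + 5776/225 = 6451/225 ≈ 28.671)
Y(q) = 41615401/50625 (Y(q) = (6451/225)**2 = 41615401/50625)
a(t) = 1/(2*t)
a(6) + Y(10) = (1/2)/6 + 41615401/50625 = (1/2)*(1/6) + 41615401/50625 = 1/12 + 41615401/50625 = 166478479/202500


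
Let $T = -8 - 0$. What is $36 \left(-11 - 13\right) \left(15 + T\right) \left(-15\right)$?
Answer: $90720$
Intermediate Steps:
$T = -8$ ($T = -8 + 0 = -8$)
$36 \left(-11 - 13\right) \left(15 + T\right) \left(-15\right) = 36 \left(-11 - 13\right) \left(15 - 8\right) \left(-15\right) = 36 \left(\left(-24\right) 7\right) \left(-15\right) = 36 \left(-168\right) \left(-15\right) = \left(-6048\right) \left(-15\right) = 90720$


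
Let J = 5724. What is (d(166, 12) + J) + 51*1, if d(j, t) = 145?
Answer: 5920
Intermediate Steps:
(d(166, 12) + J) + 51*1 = (145 + 5724) + 51*1 = 5869 + 51 = 5920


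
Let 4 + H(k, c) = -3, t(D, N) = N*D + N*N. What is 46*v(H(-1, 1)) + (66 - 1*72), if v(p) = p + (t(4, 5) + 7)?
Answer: 2064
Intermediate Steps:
t(D, N) = N² + D*N (t(D, N) = D*N + N² = N² + D*N)
H(k, c) = -7 (H(k, c) = -4 - 3 = -7)
v(p) = 52 + p (v(p) = p + (5*(4 + 5) + 7) = p + (5*9 + 7) = p + (45 + 7) = p + 52 = 52 + p)
46*v(H(-1, 1)) + (66 - 1*72) = 46*(52 - 7) + (66 - 1*72) = 46*45 + (66 - 72) = 2070 - 6 = 2064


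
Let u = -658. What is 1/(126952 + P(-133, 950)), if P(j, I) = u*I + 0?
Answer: -1/498148 ≈ -2.0074e-6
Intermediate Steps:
P(j, I) = -658*I (P(j, I) = -658*I + 0 = -658*I)
1/(126952 + P(-133, 950)) = 1/(126952 - 658*950) = 1/(126952 - 625100) = 1/(-498148) = -1/498148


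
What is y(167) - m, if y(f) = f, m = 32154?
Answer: -31987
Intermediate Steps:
y(167) - m = 167 - 1*32154 = 167 - 32154 = -31987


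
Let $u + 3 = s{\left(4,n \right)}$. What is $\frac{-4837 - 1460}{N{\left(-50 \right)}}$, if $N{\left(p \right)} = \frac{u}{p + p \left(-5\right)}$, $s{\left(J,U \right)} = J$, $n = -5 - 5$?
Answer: $-1259400$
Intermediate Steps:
$n = -10$
$u = 1$ ($u = -3 + 4 = 1$)
$N{\left(p \right)} = - \frac{1}{4 p}$ ($N{\left(p \right)} = 1 \frac{1}{p + p \left(-5\right)} = 1 \frac{1}{p - 5 p} = 1 \frac{1}{\left(-4\right) p} = 1 \left(- \frac{1}{4 p}\right) = - \frac{1}{4 p}$)
$\frac{-4837 - 1460}{N{\left(-50 \right)}} = \frac{-4837 - 1460}{\left(- \frac{1}{4}\right) \frac{1}{-50}} = - \frac{6297}{\left(- \frac{1}{4}\right) \left(- \frac{1}{50}\right)} = - 6297 \frac{1}{\frac{1}{200}} = \left(-6297\right) 200 = -1259400$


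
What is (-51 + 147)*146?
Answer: 14016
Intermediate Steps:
(-51 + 147)*146 = 96*146 = 14016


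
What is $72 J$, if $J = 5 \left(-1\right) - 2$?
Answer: $-504$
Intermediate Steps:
$J = -7$ ($J = -5 - 2 = -7$)
$72 J = 72 \left(-7\right) = -504$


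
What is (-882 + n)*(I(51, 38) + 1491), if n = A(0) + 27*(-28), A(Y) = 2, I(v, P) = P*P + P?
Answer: -4863828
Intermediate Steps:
I(v, P) = P + P² (I(v, P) = P² + P = P + P²)
n = -754 (n = 2 + 27*(-28) = 2 - 756 = -754)
(-882 + n)*(I(51, 38) + 1491) = (-882 - 754)*(38*(1 + 38) + 1491) = -1636*(38*39 + 1491) = -1636*(1482 + 1491) = -1636*2973 = -4863828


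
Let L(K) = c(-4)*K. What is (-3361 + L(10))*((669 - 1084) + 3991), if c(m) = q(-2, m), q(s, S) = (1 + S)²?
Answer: -11697096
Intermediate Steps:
c(m) = (1 + m)²
L(K) = 9*K (L(K) = (1 - 4)²*K = (-3)²*K = 9*K)
(-3361 + L(10))*((669 - 1084) + 3991) = (-3361 + 9*10)*((669 - 1084) + 3991) = (-3361 + 90)*(-415 + 3991) = -3271*3576 = -11697096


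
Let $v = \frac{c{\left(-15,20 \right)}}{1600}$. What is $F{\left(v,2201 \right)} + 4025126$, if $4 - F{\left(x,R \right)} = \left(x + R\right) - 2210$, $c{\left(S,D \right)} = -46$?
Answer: $\frac{3220111223}{800} \approx 4.0251 \cdot 10^{6}$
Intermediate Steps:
$v = - \frac{23}{800}$ ($v = - \frac{46}{1600} = \left(-46\right) \frac{1}{1600} = - \frac{23}{800} \approx -0.02875$)
$F{\left(x,R \right)} = 2214 - R - x$ ($F{\left(x,R \right)} = 4 - \left(\left(x + R\right) - 2210\right) = 4 - \left(\left(R + x\right) - 2210\right) = 4 - \left(-2210 + R + x\right) = 2214 - R - x$)
$F{\left(v,2201 \right)} + 4025126 = \left(2214 - 2201 - - \frac{23}{800}\right) + 4025126 = \left(2214 - 2201 + \frac{23}{800}\right) + 4025126 = \frac{10423}{800} + 4025126 = \frac{3220111223}{800}$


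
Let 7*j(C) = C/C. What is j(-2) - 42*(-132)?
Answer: 38809/7 ≈ 5544.1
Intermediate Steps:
j(C) = ⅐ (j(C) = (C/C)/7 = (⅐)*1 = ⅐)
j(-2) - 42*(-132) = ⅐ - 42*(-132) = ⅐ + 5544 = 38809/7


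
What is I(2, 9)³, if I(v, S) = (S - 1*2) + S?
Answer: 4096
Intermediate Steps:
I(v, S) = -2 + 2*S (I(v, S) = (S - 2) + S = (-2 + S) + S = -2 + 2*S)
I(2, 9)³ = (-2 + 2*9)³ = (-2 + 18)³ = 16³ = 4096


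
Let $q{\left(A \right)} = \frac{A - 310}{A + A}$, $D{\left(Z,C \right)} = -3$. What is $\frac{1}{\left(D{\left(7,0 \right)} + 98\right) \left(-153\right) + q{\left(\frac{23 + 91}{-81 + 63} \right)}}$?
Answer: $- \frac{38}{551381} \approx -6.8918 \cdot 10^{-5}$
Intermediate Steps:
$q{\left(A \right)} = \frac{-310 + A}{2 A}$
$\frac{1}{\left(D{\left(7,0 \right)} + 98\right) \left(-153\right) + q{\left(\frac{23 + 91}{-81 + 63} \right)}} = \frac{1}{\left(-3 + 98\right) \left(-153\right) + \frac{-310 + \frac{23 + 91}{-81 + 63}}{2 \frac{23 + 91}{-81 + 63}}} = \frac{1}{95 \left(-153\right) + \frac{-310 + \frac{114}{-18}}{2 \frac{114}{-18}}} = \frac{1}{-14535 + \frac{-310 + 114 \left(- \frac{1}{18}\right)}{2 \cdot 114 \left(- \frac{1}{18}\right)}} = \frac{1}{-14535 + \frac{-310 - \frac{19}{3}}{2 \left(- \frac{19}{3}\right)}} = \frac{1}{-14535 + \frac{1}{2} \left(- \frac{3}{19}\right) \left(- \frac{949}{3}\right)} = \frac{1}{-14535 + \frac{949}{38}} = \frac{1}{- \frac{551381}{38}} = - \frac{38}{551381}$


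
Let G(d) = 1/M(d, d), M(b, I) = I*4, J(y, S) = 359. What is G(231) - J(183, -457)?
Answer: -331715/924 ≈ -359.00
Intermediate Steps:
M(b, I) = 4*I
G(d) = 1/(4*d)
G(231) - J(183, -457) = (¼)/231 - 1*359 = (¼)*(1/231) - 359 = 1/924 - 359 = -331715/924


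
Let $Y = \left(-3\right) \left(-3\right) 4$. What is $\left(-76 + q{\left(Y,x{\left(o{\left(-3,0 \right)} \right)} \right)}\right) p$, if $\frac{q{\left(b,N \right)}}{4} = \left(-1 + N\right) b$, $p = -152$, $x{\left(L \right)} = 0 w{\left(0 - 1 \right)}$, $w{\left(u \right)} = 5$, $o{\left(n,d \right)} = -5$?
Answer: $33440$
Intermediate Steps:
$x{\left(L \right)} = 0$ ($x{\left(L \right)} = 0 \cdot 5 = 0$)
$Y = 36$ ($Y = 9 \cdot 4 = 36$)
$q{\left(b,N \right)} = 4 b \left(-1 + N\right)$ ($q{\left(b,N \right)} = 4 \left(-1 + N\right) b = 4 b \left(-1 + N\right)$)
$\left(-76 + q{\left(Y,x{\left(o{\left(-3,0 \right)} \right)} \right)}\right) p = \left(-76 + 4 \cdot 36 \left(-1 + 0\right)\right) \left(-152\right) = \left(-76 + 4 \cdot 36 \left(-1\right)\right) \left(-152\right) = \left(-76 - 144\right) \left(-152\right) = \left(-220\right) \left(-152\right) = 33440$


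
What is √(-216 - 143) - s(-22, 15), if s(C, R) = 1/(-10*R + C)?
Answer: 1/172 + I*√359 ≈ 0.005814 + 18.947*I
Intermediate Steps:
s(C, R) = 1/(C - 10*R)
√(-216 - 143) - s(-22, 15) = √(-216 - 143) - 1/(-22 - 10*15) = √(-359) - 1/(-22 - 150) = I*√359 - 1/(-172) = I*√359 - 1*(-1/172) = I*√359 + 1/172 = 1/172 + I*√359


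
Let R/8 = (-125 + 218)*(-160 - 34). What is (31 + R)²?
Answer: 20823933025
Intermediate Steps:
R = -144336 (R = 8*((-125 + 218)*(-160 - 34)) = 8*(93*(-194)) = 8*(-18042) = -144336)
(31 + R)² = (31 - 144336)² = (-144305)² = 20823933025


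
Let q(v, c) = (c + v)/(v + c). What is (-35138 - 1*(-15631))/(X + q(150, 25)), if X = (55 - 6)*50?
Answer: -19507/2451 ≈ -7.9588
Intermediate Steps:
X = 2450 (X = 49*50 = 2450)
q(v, c) = 1 (q(v, c) = (c + v)/(c + v) = 1)
(-35138 - 1*(-15631))/(X + q(150, 25)) = (-35138 - 1*(-15631))/(2450 + 1) = (-35138 + 15631)/2451 = -19507*1/2451 = -19507/2451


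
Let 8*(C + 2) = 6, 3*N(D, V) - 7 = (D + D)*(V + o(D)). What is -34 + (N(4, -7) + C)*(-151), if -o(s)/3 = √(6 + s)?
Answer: 31453/12 + 1208*√10 ≈ 6441.1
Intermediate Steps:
o(s) = -3*√(6 + s)
N(D, V) = 7/3 + 2*D*(V - 3*√(6 + D))/3 (N(D, V) = 7/3 + ((D + D)*(V - 3*√(6 + D)))/3 = 7/3 + ((2*D)*(V - 3*√(6 + D)))/3 = 7/3 + (2*D*(V - 3*√(6 + D)))/3 = 7/3 + 2*D*(V - 3*√(6 + D))/3)
C = -5/4 (C = -2 + (⅛)*6 = -2 + ¾ = -5/4 ≈ -1.2500)
-34 + (N(4, -7) + C)*(-151) = -34 + ((7/3 - 2*4*√(6 + 4) + (⅔)*4*(-7)) - 5/4)*(-151) = -34 + ((7/3 - 2*4*√10 - 56/3) - 5/4)*(-151) = -34 + ((7/3 - 8*√10 - 56/3) - 5/4)*(-151) = -34 + ((-49/3 - 8*√10) - 5/4)*(-151) = -34 + (-211/12 - 8*√10)*(-151) = -34 + (31861/12 + 1208*√10) = 31453/12 + 1208*√10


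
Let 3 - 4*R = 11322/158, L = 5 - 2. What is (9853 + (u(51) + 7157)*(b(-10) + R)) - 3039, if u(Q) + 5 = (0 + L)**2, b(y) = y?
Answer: -14829200/79 ≈ -1.8771e+5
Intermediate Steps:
L = 3
u(Q) = 4 (u(Q) = -5 + (0 + 3)**2 = -5 + 3**2 = -5 + 9 = 4)
R = -1356/79 (R = 3/4 - 5661/(2*158) = 3/4 - 1/4*5661/79 = 3/4 - 5661/316 = -1356/79 ≈ -17.165)
(9853 + (u(51) + 7157)*(b(-10) + R)) - 3039 = (9853 + (4 + 7157)*(-10 - 1356/79)) - 3039 = (9853 + 7161*(-2146/79)) - 3039 = (9853 - 15367506/79) - 3039 = -14589119/79 - 3039 = -14829200/79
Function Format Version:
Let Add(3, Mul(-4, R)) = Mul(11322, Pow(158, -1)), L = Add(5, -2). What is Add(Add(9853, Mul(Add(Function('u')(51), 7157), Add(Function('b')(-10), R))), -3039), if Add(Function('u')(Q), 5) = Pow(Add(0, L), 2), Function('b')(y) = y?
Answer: Rational(-14829200, 79) ≈ -1.8771e+5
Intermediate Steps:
L = 3
Function('u')(Q) = 4 (Function('u')(Q) = Add(-5, Pow(Add(0, 3), 2)) = Add(-5, Pow(3, 2)) = Add(-5, 9) = 4)
R = Rational(-1356, 79) (R = Add(Rational(3, 4), Mul(Rational(-1, 4), Mul(11322, Pow(158, -1)))) = Add(Rational(3, 4), Mul(Rational(-1, 4), Mul(11322, Rational(1, 158)))) = Add(Rational(3, 4), Mul(Rational(-1, 4), Rational(5661, 79))) = Add(Rational(3, 4), Rational(-5661, 316)) = Rational(-1356, 79) ≈ -17.165)
Add(Add(9853, Mul(Add(Function('u')(51), 7157), Add(Function('b')(-10), R))), -3039) = Add(Add(9853, Mul(Add(4, 7157), Add(-10, Rational(-1356, 79)))), -3039) = Add(Add(9853, Mul(7161, Rational(-2146, 79))), -3039) = Add(Add(9853, Rational(-15367506, 79)), -3039) = Add(Rational(-14589119, 79), -3039) = Rational(-14829200, 79)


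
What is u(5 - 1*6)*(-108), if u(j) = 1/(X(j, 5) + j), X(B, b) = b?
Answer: -27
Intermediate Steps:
u(j) = 1/(5 + j)
u(5 - 1*6)*(-108) = -108/(5 + (5 - 1*6)) = -108/(5 + (5 - 6)) = -108/(5 - 1) = -108/4 = (1/4)*(-108) = -27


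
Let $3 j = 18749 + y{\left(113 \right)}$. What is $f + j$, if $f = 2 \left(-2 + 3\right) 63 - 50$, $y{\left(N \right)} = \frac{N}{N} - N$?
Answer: $\frac{18865}{3} \approx 6288.3$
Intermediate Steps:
$y{\left(N \right)} = 1 - N$
$j = \frac{18637}{3}$ ($j = \frac{18749 + \left(1 - 113\right)}{3} = \frac{18749 - 112}{3} = \frac{1}{3} \cdot 18637 = \frac{18637}{3} \approx 6212.3$)
$f = 76$ ($f = 2 \cdot 1 \cdot 63 - 50 = 2 \cdot 63 - 50 = 126 - 50 = 76$)
$f + j = 76 + \frac{18637}{3} = \frac{18865}{3}$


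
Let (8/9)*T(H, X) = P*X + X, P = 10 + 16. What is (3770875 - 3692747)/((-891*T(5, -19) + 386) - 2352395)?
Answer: -625024/14702325 ≈ -0.042512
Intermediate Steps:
P = 26
T(H, X) = 243*X/8 (T(H, X) = 9*(26*X + X)/8 = 9*(27*X)/8 = 243*X/8)
(3770875 - 3692747)/((-891*T(5, -19) + 386) - 2352395) = (3770875 - 3692747)/((-216513*(-19)/8 + 386) - 2352395) = 78128/((-891*(-4617/8) + 386) - 2352395) = 78128/((4113747/8 + 386) - 2352395) = 78128/(4116835/8 - 2352395) = 78128/(-14702325/8) = 78128*(-8/14702325) = -625024/14702325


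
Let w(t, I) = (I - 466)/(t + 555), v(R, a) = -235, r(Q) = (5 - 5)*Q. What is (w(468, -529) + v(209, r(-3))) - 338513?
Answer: -346540199/1023 ≈ -3.3875e+5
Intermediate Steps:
r(Q) = 0 (r(Q) = 0*Q = 0)
w(t, I) = (-466 + I)/(555 + t)
(w(468, -529) + v(209, r(-3))) - 338513 = ((-466 - 529)/(555 + 468) - 235) - 338513 = (-995/1023 - 235) - 338513 = -241400/1023 - 338513 = -346540199/1023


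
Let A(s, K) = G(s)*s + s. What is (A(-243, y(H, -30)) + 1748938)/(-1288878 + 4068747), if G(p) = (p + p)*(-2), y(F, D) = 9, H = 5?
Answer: 1512499/2779869 ≈ 0.54409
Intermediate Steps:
G(p) = -4*p (G(p) = (2*p)*(-2) = -4*p)
A(s, K) = s - 4*s**2 (A(s, K) = (-4*s)*s + s = -4*s**2 + s = s - 4*s**2)
(A(-243, y(H, -30)) + 1748938)/(-1288878 + 4068747) = (-243*(1 - 4*(-243)) + 1748938)/(-1288878 + 4068747) = (-243*(1 + 972) + 1748938)/2779869 = (-243*973 + 1748938)*(1/2779869) = (-236439 + 1748938)*(1/2779869) = 1512499*(1/2779869) = 1512499/2779869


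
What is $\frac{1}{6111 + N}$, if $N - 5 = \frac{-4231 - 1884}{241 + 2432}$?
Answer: $\frac{2673}{16341953} \approx 0.00016357$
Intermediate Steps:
$N = \frac{7250}{2673}$ ($N = 5 + \frac{-4231 - 1884}{241 + 2432} = 5 - \frac{6115}{2673} = \frac{7250}{2673} \approx 2.7123$)
$\frac{1}{6111 + N} = \frac{1}{6111 + \frac{7250}{2673}} = \frac{1}{\frac{16341953}{2673}} = \frac{2673}{16341953}$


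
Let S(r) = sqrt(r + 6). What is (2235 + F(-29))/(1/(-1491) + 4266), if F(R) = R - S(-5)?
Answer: 657531/1272121 ≈ 0.51688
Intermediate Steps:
S(r) = sqrt(6 + r)
F(R) = -1 + R (F(R) = R - sqrt(6 - 5) = R - sqrt(1) = R - 1*1 = R - 1 = -1 + R)
(2235 + F(-29))/(1/(-1491) + 4266) = (2235 + (-1 - 29))/(1/(-1491) + 4266) = (2235 - 30)/(-1/1491 + 4266) = 2205/(6360605/1491) = 2205*(1491/6360605) = 657531/1272121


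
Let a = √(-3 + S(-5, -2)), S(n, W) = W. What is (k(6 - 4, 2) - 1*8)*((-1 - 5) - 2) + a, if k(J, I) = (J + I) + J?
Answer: 16 + I*√5 ≈ 16.0 + 2.2361*I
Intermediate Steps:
k(J, I) = I + 2*J (k(J, I) = (I + J) + J = I + 2*J)
a = I*√5 (a = √(-3 - 2) = √(-5) = I*√5 ≈ 2.2361*I)
(k(6 - 4, 2) - 1*8)*((-1 - 5) - 2) + a = ((2 + 2*(6 - 4)) - 1*8)*((-1 - 5) - 2) + I*√5 = ((2 + 2*2) - 8)*(-6 - 2) + I*√5 = ((2 + 4) - 8)*(-8) + I*√5 = (6 - 8)*(-8) + I*√5 = -2*(-8) + I*√5 = 16 + I*√5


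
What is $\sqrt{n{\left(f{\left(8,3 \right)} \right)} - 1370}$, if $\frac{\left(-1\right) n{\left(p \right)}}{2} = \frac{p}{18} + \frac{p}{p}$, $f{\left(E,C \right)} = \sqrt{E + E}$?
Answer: $\frac{8 i \sqrt{193}}{3} \approx 37.047 i$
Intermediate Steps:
$f{\left(E,C \right)} = \sqrt{2} \sqrt{E}$ ($f{\left(E,C \right)} = \sqrt{2 E} = \sqrt{2} \sqrt{E}$)
$n{\left(p \right)} = -2 - \frac{p}{9}$ ($n{\left(p \right)} = - 2 \left(\frac{p}{18} + \frac{p}{p}\right) = - 2 \left(p \frac{1}{18} + 1\right) = - 2 \left(\frac{p}{18} + 1\right) = - 2 \left(1 + \frac{p}{18}\right) = -2 - \frac{p}{9}$)
$\sqrt{n{\left(f{\left(8,3 \right)} \right)} - 1370} = \sqrt{\left(-2 - \frac{\sqrt{2} \sqrt{8}}{9}\right) - 1370} = \sqrt{\left(-2 - \frac{\sqrt{2} \cdot 2 \sqrt{2}}{9}\right) - 1370} = \sqrt{\left(-2 - \frac{4}{9}\right) - 1370} = \sqrt{- \frac{22}{9} - 1370} = \sqrt{- \frac{12352}{9}} = \frac{8 i \sqrt{193}}{3}$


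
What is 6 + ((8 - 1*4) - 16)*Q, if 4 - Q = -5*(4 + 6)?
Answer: -642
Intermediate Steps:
Q = 54 (Q = 4 - (-5)*(4 + 6) = 4 - (-5)*10 = 4 - 1*(-50) = 4 + 50 = 54)
6 + ((8 - 1*4) - 16)*Q = 6 + ((8 - 1*4) - 16)*54 = 6 + ((8 - 4) - 16)*54 = 6 + (4 - 16)*54 = 6 - 12*54 = 6 - 648 = -642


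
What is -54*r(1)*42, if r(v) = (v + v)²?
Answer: -9072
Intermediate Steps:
r(v) = 4*v² (r(v) = (2*v)² = 4*v²)
-54*r(1)*42 = -54*4*1²*42 = -54*4*1*42 = -54*4*42 = -9*24*42 = -216*42 = -9072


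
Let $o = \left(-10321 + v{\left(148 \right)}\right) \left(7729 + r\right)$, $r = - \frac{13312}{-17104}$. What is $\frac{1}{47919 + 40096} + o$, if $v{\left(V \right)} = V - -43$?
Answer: $- \frac{7367342864578281}{94088035} \approx -7.8303 \cdot 10^{7}$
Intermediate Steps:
$r = \frac{832}{1069}$ ($r = \left(-13312\right) \left(- \frac{1}{17104}\right) = \frac{832}{1069} \approx 0.7783$)
$v{\left(V \right)} = 43 + V$ ($v{\left(V \right)} = V + 43 = 43 + V$)
$o = - \frac{83705537290}{1069}$ ($o = \left(-10321 + \left(43 + 148\right)\right) \left(7729 + \frac{832}{1069}\right) = \left(-10321 + 191\right) \frac{8263133}{1069} = \left(-10130\right) \frac{8263133}{1069} = - \frac{83705537290}{1069} \approx -7.8303 \cdot 10^{7}$)
$\frac{1}{47919 + 40096} + o = \frac{1}{47919 + 40096} - \frac{83705537290}{1069} = \frac{1}{88015} - \frac{83705537290}{1069} = - \frac{7367342864578281}{94088035}$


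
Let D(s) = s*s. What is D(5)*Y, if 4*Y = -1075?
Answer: -26875/4 ≈ -6718.8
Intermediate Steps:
Y = -1075/4 (Y = (¼)*(-1075) = -1075/4 ≈ -268.75)
D(s) = s²
D(5)*Y = 5²*(-1075/4) = 25*(-1075/4) = -26875/4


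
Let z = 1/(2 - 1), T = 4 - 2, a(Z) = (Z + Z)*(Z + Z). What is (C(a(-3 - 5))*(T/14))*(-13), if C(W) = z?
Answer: -13/7 ≈ -1.8571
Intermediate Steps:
a(Z) = 4*Z² (a(Z) = (2*Z)*(2*Z) = 4*Z²)
T = 2
z = 1 (z = 1/1 = 1)
C(W) = 1
(C(a(-3 - 5))*(T/14))*(-13) = (1*(2/14))*(-13) = (1*(2*(1/14)))*(-13) = (1*(⅐))*(-13) = (⅐)*(-13) = -13/7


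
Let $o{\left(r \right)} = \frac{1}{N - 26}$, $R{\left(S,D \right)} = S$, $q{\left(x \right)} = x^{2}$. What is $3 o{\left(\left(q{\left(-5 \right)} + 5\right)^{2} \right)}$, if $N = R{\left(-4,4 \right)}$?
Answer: $- \frac{1}{10} \approx -0.1$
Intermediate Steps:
$N = -4$
$o{\left(r \right)} = - \frac{1}{30}$ ($o{\left(r \right)} = \frac{1}{-4 - 26} = \frac{1}{-30} = - \frac{1}{30}$)
$3 o{\left(\left(q{\left(-5 \right)} + 5\right)^{2} \right)} = 3 \left(- \frac{1}{30}\right) = - \frac{1}{10}$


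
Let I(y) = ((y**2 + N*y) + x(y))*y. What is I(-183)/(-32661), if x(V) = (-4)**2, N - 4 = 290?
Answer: -1238117/10887 ≈ -113.72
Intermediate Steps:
N = 294 (N = 4 + 290 = 294)
x(V) = 16
I(y) = y*(16 + y**2 + 294*y) (I(y) = ((y**2 + 294*y) + 16)*y = (16 + y**2 + 294*y)*y = y*(16 + y**2 + 294*y))
I(-183)/(-32661) = -183*(16 + (-183)**2 + 294*(-183))/(-32661) = -183*(16 + 33489 - 53802)*(-1/32661) = -183*(-20297)*(-1/32661) = 3714351*(-1/32661) = -1238117/10887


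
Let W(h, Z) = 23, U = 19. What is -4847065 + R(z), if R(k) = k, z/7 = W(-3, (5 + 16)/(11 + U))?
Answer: -4846904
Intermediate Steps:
z = 161 (z = 7*23 = 161)
-4847065 + R(z) = -4847065 + 161 = -4846904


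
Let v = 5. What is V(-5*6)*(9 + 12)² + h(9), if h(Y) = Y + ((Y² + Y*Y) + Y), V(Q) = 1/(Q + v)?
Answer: 4059/25 ≈ 162.36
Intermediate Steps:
V(Q) = 1/(5 + Q) (V(Q) = 1/(Q + 5) = 1/(5 + Q))
h(Y) = 2*Y + 2*Y² (h(Y) = Y + ((Y² + Y²) + Y) = Y + (2*Y² + Y) = Y + (Y + 2*Y²) = 2*Y + 2*Y²)
V(-5*6)*(9 + 12)² + h(9) = (9 + 12)²/(5 - 5*6) + 2*9*(1 + 9) = 21²/(5 - 30) + 2*9*10 = 441/(-25) + 180 = -1/25*441 + 180 = -441/25 + 180 = 4059/25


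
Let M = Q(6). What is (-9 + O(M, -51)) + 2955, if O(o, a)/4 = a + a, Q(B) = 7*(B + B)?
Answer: 2538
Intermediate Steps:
Q(B) = 14*B (Q(B) = 7*(2*B) = 14*B)
M = 84 (M = 14*6 = 84)
O(o, a) = 8*a (O(o, a) = 4*(a + a) = 4*(2*a) = 8*a)
(-9 + O(M, -51)) + 2955 = (-9 + 8*(-51)) + 2955 = (-9 - 408) + 2955 = -417 + 2955 = 2538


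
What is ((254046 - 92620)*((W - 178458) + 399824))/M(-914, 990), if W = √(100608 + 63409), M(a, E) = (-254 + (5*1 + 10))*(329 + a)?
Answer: 35734227916/139815 + 161426*√164017/139815 ≈ 2.5605e+5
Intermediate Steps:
M(a, E) = -78631 - 239*a (M(a, E) = (-254 + (5 + 10))*(329 + a) = (-254 + 15)*(329 + a) = -239*(329 + a) = -78631 - 239*a)
W = √164017 ≈ 404.99
((254046 - 92620)*((W - 178458) + 399824))/M(-914, 990) = ((254046 - 92620)*((√164017 - 178458) + 399824))/(-78631 - 239*(-914)) = (161426*((-178458 + √164017) + 399824))/(-78631 + 218446) = (161426*(221366 + √164017))/139815 = (35734227916 + 161426*√164017)*(1/139815) = 35734227916/139815 + 161426*√164017/139815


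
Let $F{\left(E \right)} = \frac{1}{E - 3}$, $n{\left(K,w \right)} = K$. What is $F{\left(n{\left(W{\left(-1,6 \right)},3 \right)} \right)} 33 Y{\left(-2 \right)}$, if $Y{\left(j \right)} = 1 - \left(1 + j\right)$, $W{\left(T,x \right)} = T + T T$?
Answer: $-22$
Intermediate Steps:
$W{\left(T,x \right)} = T + T^{2}$
$F{\left(E \right)} = \frac{1}{-3 + E}$
$Y{\left(j \right)} = - j$
$F{\left(n{\left(W{\left(-1,6 \right)},3 \right)} \right)} 33 Y{\left(-2 \right)} = \frac{1}{-3 - \left(1 - 1\right)} 33 \left(\left(-1\right) \left(-2\right)\right) = \frac{1}{-3 - 0} \cdot 33 \cdot 2 = \frac{1}{-3 + 0} \cdot 33 \cdot 2 = \frac{1}{-3} \cdot 33 \cdot 2 = \left(- \frac{1}{3}\right) 33 \cdot 2 = \left(-11\right) 2 = -22$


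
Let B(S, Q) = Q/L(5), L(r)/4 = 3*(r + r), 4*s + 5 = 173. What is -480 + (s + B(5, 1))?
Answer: -52559/120 ≈ -437.99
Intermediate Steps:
s = 42 (s = -5/4 + (1/4)*173 = -5/4 + 173/4 = 42)
L(r) = 24*r (L(r) = 4*(3*(r + r)) = 4*(3*(2*r)) = 4*(6*r) = 24*r)
B(S, Q) = Q/120 (B(S, Q) = Q/((24*5)) = Q/120)
-480 + (s + B(5, 1)) = -480 + (42 + (1/120)*1) = -480 + (42 + 1/120) = -480 + 5041/120 = -52559/120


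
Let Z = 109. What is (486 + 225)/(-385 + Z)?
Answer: -237/92 ≈ -2.5761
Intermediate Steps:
(486 + 225)/(-385 + Z) = (486 + 225)/(-385 + 109) = 711/(-276) = 711*(-1/276) = -237/92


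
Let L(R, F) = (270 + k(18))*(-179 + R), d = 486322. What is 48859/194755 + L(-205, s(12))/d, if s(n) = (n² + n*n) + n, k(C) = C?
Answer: 1111430819/47356820555 ≈ 0.023469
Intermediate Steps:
s(n) = n + 2*n² (s(n) = (n² + n²) + n = 2*n² + n = n + 2*n²)
L(R, F) = -51552 + 288*R (L(R, F) = (270 + 18)*(-179 + R) = 288*(-179 + R) = -51552 + 288*R)
48859/194755 + L(-205, s(12))/d = 48859/194755 + (-51552 + 288*(-205))/486322 = 48859*(1/194755) + (-51552 - 59040)*(1/486322) = 48859/194755 - 110592*1/486322 = 48859/194755 - 55296/243161 = 1111430819/47356820555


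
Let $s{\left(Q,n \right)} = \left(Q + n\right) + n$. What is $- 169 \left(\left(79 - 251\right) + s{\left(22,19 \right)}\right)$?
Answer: $18928$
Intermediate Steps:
$s{\left(Q,n \right)} = Q + 2 n$
$- 169 \left(\left(79 - 251\right) + s{\left(22,19 \right)}\right) = - 169 \left(\left(79 - 251\right) + \left(22 + 2 \cdot 19\right)\right) = - 169 \left(-172 + \left(22 + 38\right)\right) = - 169 \left(-172 + 60\right) = \left(-169\right) \left(-112\right) = 18928$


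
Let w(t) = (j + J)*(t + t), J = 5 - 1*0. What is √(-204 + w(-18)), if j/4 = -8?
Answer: 16*√3 ≈ 27.713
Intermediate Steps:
j = -32 (j = 4*(-8) = -32)
J = 5 (J = 5 + 0 = 5)
w(t) = -54*t (w(t) = (-32 + 5)*(t + t) = -54*t)
√(-204 + w(-18)) = √(-204 - 54*(-18)) = √(-204 + 972) = √768 = 16*√3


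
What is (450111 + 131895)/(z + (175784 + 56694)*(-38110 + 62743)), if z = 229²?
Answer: 582006/5726683015 ≈ 0.00010163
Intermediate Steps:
z = 52441
(450111 + 131895)/(z + (175784 + 56694)*(-38110 + 62743)) = (450111 + 131895)/(52441 + (175784 + 56694)*(-38110 + 62743)) = 582006/(52441 + 232478*24633) = 582006/(52441 + 5726630574) = 582006/5726683015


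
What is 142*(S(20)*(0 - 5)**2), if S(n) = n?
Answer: 71000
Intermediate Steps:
142*(S(20)*(0 - 5)**2) = 142*(20*(0 - 5)**2) = 142*(20*(-5)**2) = 142*(20*25) = 142*500 = 71000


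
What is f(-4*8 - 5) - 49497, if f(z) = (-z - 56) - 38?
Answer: -49554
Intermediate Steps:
f(z) = -94 - z (f(z) = (-56 - z) - 38 = -94 - z)
f(-4*8 - 5) - 49497 = (-94 - (-4*8 - 5)) - 49497 = (-94 - (-32 - 5)) - 49497 = (-94 - 1*(-37)) - 49497 = (-94 + 37) - 49497 = -57 - 49497 = -49554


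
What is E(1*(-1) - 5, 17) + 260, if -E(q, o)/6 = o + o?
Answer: 56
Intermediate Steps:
E(q, o) = -12*o (E(q, o) = -6*(o + o) = -12*o)
E(1*(-1) - 5, 17) + 260 = -12*17 + 260 = -204 + 260 = 56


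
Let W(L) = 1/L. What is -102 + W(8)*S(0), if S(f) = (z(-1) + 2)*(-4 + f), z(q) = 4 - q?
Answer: -211/2 ≈ -105.50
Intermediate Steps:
S(f) = -28 + 7*f (S(f) = ((4 - 1*(-1)) + 2)*(-4 + f) = ((4 + 1) + 2)*(-4 + f) = (5 + 2)*(-4 + f) = 7*(-4 + f) = -28 + 7*f)
-102 + W(8)*S(0) = -102 + (-28 + 7*0)/8 = -102 + (-28 + 0)/8 = -102 + (1/8)*(-28) = -102 - 7/2 = -211/2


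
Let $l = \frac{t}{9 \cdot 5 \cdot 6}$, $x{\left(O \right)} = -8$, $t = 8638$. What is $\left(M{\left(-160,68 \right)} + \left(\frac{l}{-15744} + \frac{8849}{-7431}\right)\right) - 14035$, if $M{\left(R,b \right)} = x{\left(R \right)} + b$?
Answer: $- \frac{73580670485683}{5264714880} \approx -13976.0$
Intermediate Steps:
$M{\left(R,b \right)} = -8 + b$
$l = \frac{4319}{135}$ ($l = \frac{8638}{9 \cdot 5 \cdot 6} = \frac{8638}{45 \cdot 6} = \frac{8638}{270} = 8638 \cdot \frac{1}{270} = \frac{4319}{135} \approx 31.993$)
$\left(M{\left(-160,68 \right)} + \left(\frac{l}{-15744} + \frac{8849}{-7431}\right)\right) - 14035 = \left(\left(-8 + 68\right) + \left(\frac{4319}{135 \left(-15744\right)} + \frac{8849}{-7431}\right)\right) - 14035 = \left(60 + \left(\frac{4319}{135} \left(- \frac{1}{15744}\right) + 8849 \left(- \frac{1}{7431}\right)\right)\right) - 14035 = \left(60 - \frac{6280037683}{5264714880}\right) - 14035 = \frac{309602855117}{5264714880} - 14035 = - \frac{73580670485683}{5264714880}$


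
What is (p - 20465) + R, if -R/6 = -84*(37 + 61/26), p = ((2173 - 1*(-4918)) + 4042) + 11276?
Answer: 283068/13 ≈ 21774.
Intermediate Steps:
p = 22409 (p = ((2173 + 4918) + 4042) + 11276 = (7091 + 4042) + 11276 = 11133 + 11276 = 22409)
R = 257796/13 (R = -(-504)*(37 + 61/26) = -(-504)*1023/26 = -6*(-42966/13) = 257796/13 ≈ 19830.)
(p - 20465) + R = (22409 - 20465) + 257796/13 = 1944 + 257796/13 = 283068/13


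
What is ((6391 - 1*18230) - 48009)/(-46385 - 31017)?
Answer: 29924/38701 ≈ 0.77321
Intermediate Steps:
((6391 - 1*18230) - 48009)/(-46385 - 31017) = ((6391 - 18230) - 48009)/(-77402) = (-11839 - 48009)*(-1/77402) = -59848*(-1/77402) = 29924/38701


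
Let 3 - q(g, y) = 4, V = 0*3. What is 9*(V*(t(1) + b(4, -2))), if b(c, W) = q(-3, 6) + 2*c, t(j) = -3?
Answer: 0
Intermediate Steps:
V = 0
q(g, y) = -1 (q(g, y) = 3 - 1*4 = 3 - 4 = -1)
b(c, W) = -1 + 2*c
9*(V*(t(1) + b(4, -2))) = 9*(0*(-3 + (-1 + 2*4))) = 9*(0*(-3 + (-1 + 8))) = 9*(0*(-3 + 7)) = 9*(0*4) = 9*0 = 0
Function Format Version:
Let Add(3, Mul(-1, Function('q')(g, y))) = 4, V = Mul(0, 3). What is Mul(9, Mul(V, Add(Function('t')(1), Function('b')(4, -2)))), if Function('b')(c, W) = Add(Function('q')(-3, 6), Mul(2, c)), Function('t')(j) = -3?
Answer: 0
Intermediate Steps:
V = 0
Function('q')(g, y) = -1 (Function('q')(g, y) = Add(3, Mul(-1, 4)) = Add(3, -4) = -1)
Function('b')(c, W) = Add(-1, Mul(2, c))
Mul(9, Mul(V, Add(Function('t')(1), Function('b')(4, -2)))) = Mul(9, Mul(0, Add(-3, Add(-1, Mul(2, 4))))) = Mul(9, Mul(0, Add(-3, Add(-1, 8)))) = Mul(9, Mul(0, Add(-3, 7))) = Mul(9, Mul(0, 4)) = Mul(9, 0) = 0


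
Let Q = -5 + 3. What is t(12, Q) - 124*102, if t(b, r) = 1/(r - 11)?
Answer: -164425/13 ≈ -12648.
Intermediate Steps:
Q = -2
t(b, r) = 1/(-11 + r)
t(12, Q) - 124*102 = 1/(-11 - 2) - 124*102 = 1/(-13) - 12648 = -1/13 - 12648 = -164425/13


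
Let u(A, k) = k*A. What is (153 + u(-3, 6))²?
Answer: 18225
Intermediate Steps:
u(A, k) = A*k
(153 + u(-3, 6))² = (153 - 3*6)² = (153 - 18)² = 135² = 18225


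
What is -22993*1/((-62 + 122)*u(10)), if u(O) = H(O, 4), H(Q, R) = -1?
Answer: 22993/60 ≈ 383.22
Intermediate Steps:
u(O) = -1
-22993*1/((-62 + 122)*u(10)) = -22993*(-1/(-62 + 122)) = -22993/(60*(-1)) = -22993/(-60) = -22993*(-1/60) = 22993/60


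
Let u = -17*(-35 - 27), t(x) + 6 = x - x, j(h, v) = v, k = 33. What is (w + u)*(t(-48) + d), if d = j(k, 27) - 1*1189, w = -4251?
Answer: 3734096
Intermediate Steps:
t(x) = -6 (t(x) = -6 + (x - x) = -6 + 0 = -6)
u = 1054 (u = -17*(-62) = 1054)
d = -1162 (d = 27 - 1*1189 = 27 - 1189 = -1162)
(w + u)*(t(-48) + d) = (-4251 + 1054)*(-6 - 1162) = -3197*(-1168) = 3734096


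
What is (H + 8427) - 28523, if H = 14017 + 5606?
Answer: -473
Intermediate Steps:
H = 19623
(H + 8427) - 28523 = (19623 + 8427) - 28523 = 28050 - 28523 = -473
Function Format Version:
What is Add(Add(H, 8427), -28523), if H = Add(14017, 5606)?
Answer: -473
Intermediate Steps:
H = 19623
Add(Add(H, 8427), -28523) = Add(Add(19623, 8427), -28523) = Add(28050, -28523) = -473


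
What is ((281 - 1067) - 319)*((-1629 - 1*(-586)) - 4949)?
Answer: 6621160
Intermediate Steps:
((281 - 1067) - 319)*((-1629 - 1*(-586)) - 4949) = (-786 - 319)*((-1629 + 586) - 4949) = -1105*(-1043 - 4949) = -1105*(-5992) = 6621160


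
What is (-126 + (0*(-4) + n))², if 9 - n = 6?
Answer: 15129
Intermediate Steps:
n = 3 (n = 9 - 1*6 = 9 - 6 = 3)
(-126 + (0*(-4) + n))² = (-126 + (0*(-4) + 3))² = (-126 + (0 + 3))² = (-126 + 3)² = (-123)² = 15129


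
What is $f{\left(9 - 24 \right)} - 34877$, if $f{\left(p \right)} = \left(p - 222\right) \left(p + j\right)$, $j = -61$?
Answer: $-16865$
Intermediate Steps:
$f{\left(p \right)} = \left(-222 + p\right) \left(-61 + p\right)$ ($f{\left(p \right)} = \left(p - 222\right) \left(p - 61\right) = \left(-222 + p\right) \left(-61 + p\right)$)
$f{\left(9 - 24 \right)} - 34877 = \left(13542 + \left(9 - 24\right)^{2} - 283 \left(9 - 24\right)\right) - 34877 = \left(13542 + \left(-15\right)^{2} - -4245\right) - 34877 = \left(13542 + 225 + 4245\right) - 34877 = 18012 - 34877 = -16865$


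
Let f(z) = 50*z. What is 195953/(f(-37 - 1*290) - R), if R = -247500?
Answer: 195953/231150 ≈ 0.84773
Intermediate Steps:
195953/(f(-37 - 1*290) - R) = 195953/(50*(-37 - 1*290) - 1*(-247500)) = 195953/(50*(-37 - 290) + 247500) = 195953/(50*(-327) + 247500) = 195953/(-16350 + 247500) = 195953/231150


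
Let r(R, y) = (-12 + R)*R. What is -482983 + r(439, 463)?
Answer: -295530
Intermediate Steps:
r(R, y) = R*(-12 + R)
-482983 + r(439, 463) = -482983 + 439*(-12 + 439) = -482983 + 439*427 = -482983 + 187453 = -295530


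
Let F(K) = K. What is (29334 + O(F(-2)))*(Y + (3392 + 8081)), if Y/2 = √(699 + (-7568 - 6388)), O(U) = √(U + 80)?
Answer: (11473 + 6*I*√1473)*(29334 + √78) ≈ 3.3665e+8 + 6.757e+6*I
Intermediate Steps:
O(U) = √(80 + U)
Y = 6*I*√1473 (Y = 2*√(699 + (-7568 - 6388)) = 2*√(699 - 13956) = 2*√(-13257) = 2*(3*I*√1473) = 6*I*√1473 ≈ 230.28*I)
(29334 + O(F(-2)))*(Y + (3392 + 8081)) = (29334 + √(80 - 2))*(6*I*√1473 + (3392 + 8081)) = (29334 + √78)*(6*I*√1473 + 11473) = (29334 + √78)*(11473 + 6*I*√1473) = (11473 + 6*I*√1473)*(29334 + √78)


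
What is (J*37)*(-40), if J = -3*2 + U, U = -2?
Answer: 11840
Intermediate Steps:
J = -8 (J = -3*2 - 2 = -6 - 2 = -8)
(J*37)*(-40) = -8*37*(-40) = -296*(-40) = 11840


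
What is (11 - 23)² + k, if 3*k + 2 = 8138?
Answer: 2856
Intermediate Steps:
k = 2712 (k = -⅔ + (⅓)*8138 = -⅔ + 8138/3 = 2712)
(11 - 23)² + k = (11 - 23)² + 2712 = (-12)² + 2712 = 144 + 2712 = 2856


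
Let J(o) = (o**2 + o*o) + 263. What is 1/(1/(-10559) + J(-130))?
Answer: 10559/359671216 ≈ 2.9357e-5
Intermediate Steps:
J(o) = 263 + 2*o**2 (J(o) = (o**2 + o**2) + 263 = 2*o**2 + 263 = 263 + 2*o**2)
1/(1/(-10559) + J(-130)) = 1/(1/(-10559) + (263 + 2*(-130)**2)) = 1/(-1/10559 + (263 + 2*16900)) = 1/(-1/10559 + (263 + 33800)) = 1/(-1/10559 + 34063) = 1/(359671216/10559) = 10559/359671216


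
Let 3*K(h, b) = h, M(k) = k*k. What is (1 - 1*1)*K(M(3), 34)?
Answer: 0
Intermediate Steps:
M(k) = k**2
K(h, b) = h/3
(1 - 1*1)*K(M(3), 34) = (1 - 1*1)*((1/3)*3**2) = (1 - 1)*((1/3)*9) = 0*3 = 0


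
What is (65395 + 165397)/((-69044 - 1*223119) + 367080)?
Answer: 230792/74917 ≈ 3.0806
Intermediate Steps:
(65395 + 165397)/((-69044 - 1*223119) + 367080) = 230792/((-69044 - 223119) + 367080) = 230792/(-292163 + 367080) = 230792/74917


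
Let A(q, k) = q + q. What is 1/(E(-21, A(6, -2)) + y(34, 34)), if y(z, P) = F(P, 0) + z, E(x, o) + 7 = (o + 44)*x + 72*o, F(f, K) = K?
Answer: -1/285 ≈ -0.0035088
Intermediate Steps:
A(q, k) = 2*q
E(x, o) = -7 + 72*o + x*(44 + o) (E(x, o) = -7 + ((o + 44)*x + 72*o) = -7 + ((44 + o)*x + 72*o) = -7 + (x*(44 + o) + 72*o) = -7 + (72*o + x*(44 + o)) = -7 + 72*o + x*(44 + o))
y(z, P) = z (y(z, P) = 0 + z = z)
1/(E(-21, A(6, -2)) + y(34, 34)) = 1/((-7 + 44*(-21) + 72*(2*6) + (2*6)*(-21)) + 34) = 1/((-7 - 924 + 72*12 + 12*(-21)) + 34) = 1/((-7 - 924 + 864 - 252) + 34) = 1/(-319 + 34) = 1/(-285) = -1/285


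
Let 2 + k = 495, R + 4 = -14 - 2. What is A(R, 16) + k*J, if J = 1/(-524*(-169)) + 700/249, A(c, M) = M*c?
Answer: 23504656277/22050444 ≈ 1065.9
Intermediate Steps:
R = -20 (R = -4 + (-14 - 2) = -4 - 16 = -20)
k = 493 (k = -2 + 495 = 493)
J = 61989449/22050444 (J = -1/524*(-1/169) + 700*(1/249) = 1/88556 + 700/249 = 61989449/22050444 ≈ 2.8113)
A(R, 16) + k*J = 16*(-20) + 493*(61989449/22050444) = -320 + 30560798357/22050444 = 23504656277/22050444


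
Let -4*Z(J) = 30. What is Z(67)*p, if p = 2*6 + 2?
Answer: -105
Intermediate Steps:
Z(J) = -15/2 (Z(J) = -¼*30 = -15/2)
p = 14 (p = 12 + 2 = 14)
Z(67)*p = -15/2*14 = -105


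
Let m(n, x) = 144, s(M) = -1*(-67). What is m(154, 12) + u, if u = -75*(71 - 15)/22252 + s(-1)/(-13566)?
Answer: 10852725731/75467658 ≈ 143.81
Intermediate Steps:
s(M) = 67
u = -14617021/75467658 (u = -75*(71 - 15)/22252 + 67/(-13566) = -75*56*(1/22252) + 67*(-1/13566) = -4200*1/22252 - 67/13566 = -1050/5563 - 67/13566 = -14617021/75467658 ≈ -0.19369)
m(154, 12) + u = 144 - 14617021/75467658 = 10852725731/75467658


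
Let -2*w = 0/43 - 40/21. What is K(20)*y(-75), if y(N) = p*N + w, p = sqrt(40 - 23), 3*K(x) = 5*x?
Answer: 2000/63 - 2500*sqrt(17) ≈ -10276.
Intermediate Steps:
K(x) = 5*x/3 (K(x) = (5*x)/3 = 5*x/3)
w = 20/21 (w = -(0/43 - 40/21)/2 = -(0*(1/43) - 40*1/21)/2 = -(0 - 40/21)/2 = -1/2*(-40/21) = 20/21 ≈ 0.95238)
p = sqrt(17) ≈ 4.1231
y(N) = 20/21 + N*sqrt(17) (y(N) = sqrt(17)*N + 20/21 = N*sqrt(17) + 20/21 = 20/21 + N*sqrt(17))
K(20)*y(-75) = ((5/3)*20)*(20/21 - 75*sqrt(17)) = 100*(20/21 - 75*sqrt(17))/3 = 2000/63 - 2500*sqrt(17)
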